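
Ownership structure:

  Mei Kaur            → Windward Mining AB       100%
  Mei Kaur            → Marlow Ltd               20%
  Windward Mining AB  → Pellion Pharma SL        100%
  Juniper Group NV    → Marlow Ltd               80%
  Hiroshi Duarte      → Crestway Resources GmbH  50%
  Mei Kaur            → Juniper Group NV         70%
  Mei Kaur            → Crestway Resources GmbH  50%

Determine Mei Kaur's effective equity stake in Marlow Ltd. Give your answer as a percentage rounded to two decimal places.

Mei reaches Marlow along 2 paths.
Via Juniper: 70% × 80% = 56%.
Direct stake: 20% = 20%.
Total: 56% + 20% = 76%.
Rounded: 76.00%.

76.00%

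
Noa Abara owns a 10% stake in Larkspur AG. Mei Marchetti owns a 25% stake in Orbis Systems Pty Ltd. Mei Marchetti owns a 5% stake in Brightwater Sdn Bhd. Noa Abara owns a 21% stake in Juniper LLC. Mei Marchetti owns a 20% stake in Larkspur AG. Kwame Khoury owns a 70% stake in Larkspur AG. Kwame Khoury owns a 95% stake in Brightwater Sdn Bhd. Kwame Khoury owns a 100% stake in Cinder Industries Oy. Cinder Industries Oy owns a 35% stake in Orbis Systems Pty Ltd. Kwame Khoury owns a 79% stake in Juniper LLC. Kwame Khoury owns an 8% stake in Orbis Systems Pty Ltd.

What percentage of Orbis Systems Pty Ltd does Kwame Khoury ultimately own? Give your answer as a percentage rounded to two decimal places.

43.00%

Kwame reaches Orbis along 2 paths.
Direct stake: 8% = 8%.
Via Cinder: 100% × 35% = 35%.
Total: 8% + 35% = 43%.
Rounded: 43.00%.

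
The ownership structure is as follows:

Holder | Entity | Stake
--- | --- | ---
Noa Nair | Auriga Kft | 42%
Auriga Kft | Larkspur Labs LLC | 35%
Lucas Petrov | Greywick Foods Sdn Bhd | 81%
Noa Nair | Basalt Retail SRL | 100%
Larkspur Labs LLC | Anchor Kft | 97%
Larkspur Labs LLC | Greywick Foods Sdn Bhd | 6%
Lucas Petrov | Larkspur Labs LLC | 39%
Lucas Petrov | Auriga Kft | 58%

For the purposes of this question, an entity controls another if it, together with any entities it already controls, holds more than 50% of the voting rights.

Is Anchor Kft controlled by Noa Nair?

Noa holds 100% of Basalt, so Noa controls Basalt.
Neither Noa nor any entity Noa controls holds any voting interest in Anchor.
So Noa does not control Anchor.

No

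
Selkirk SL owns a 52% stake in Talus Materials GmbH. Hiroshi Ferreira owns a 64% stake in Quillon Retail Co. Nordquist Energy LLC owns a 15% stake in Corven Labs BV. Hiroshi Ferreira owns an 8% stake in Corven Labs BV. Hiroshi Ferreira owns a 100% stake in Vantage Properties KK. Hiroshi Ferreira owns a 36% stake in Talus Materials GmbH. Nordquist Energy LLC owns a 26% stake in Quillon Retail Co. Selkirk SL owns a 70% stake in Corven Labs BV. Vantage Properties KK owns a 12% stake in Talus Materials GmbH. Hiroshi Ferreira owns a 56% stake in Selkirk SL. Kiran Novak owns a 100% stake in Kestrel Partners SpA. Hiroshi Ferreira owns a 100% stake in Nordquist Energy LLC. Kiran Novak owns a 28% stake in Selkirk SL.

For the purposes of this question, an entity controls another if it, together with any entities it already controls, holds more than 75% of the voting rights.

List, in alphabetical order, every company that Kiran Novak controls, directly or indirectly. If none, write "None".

Kestrel Partners SpA

Kiran holds 100% of Kestrel, so Kiran controls Kestrel.
No other company's threshold is met.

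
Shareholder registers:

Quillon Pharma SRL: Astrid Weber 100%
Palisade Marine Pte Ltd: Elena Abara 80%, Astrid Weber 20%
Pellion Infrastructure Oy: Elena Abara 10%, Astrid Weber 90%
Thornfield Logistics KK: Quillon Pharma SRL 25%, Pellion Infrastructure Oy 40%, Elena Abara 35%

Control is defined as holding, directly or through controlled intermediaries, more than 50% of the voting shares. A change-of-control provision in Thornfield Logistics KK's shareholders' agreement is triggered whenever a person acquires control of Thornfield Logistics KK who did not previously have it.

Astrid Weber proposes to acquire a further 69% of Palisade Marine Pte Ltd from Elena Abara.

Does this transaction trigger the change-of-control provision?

No

The purchase adds only to Astrid's holdings (Elena's stake shrinks), so Astrid is the only person who could newly come to control Thornfield.
Astrid holds 100% of Quillon, so Astrid controls Quillon.
Astrid holds 90% of Pellion, so Astrid controls Pellion.
Quillon and Pellion together hold 25% + 40% = 65% of Thornfield, so Astrid controls Thornfield.
So Astrid already controls Thornfield before the transaction.
After the purchase, Astrid's direct stake in Palisade rises to 20% + 69% = 89%, and Elena's stake falls to 11%.
Astrid controlled Thornfield already, so this is not a new person acquiring control; every other person's position is unchanged or reduced.
No new person acquires control, so the clause is not triggered.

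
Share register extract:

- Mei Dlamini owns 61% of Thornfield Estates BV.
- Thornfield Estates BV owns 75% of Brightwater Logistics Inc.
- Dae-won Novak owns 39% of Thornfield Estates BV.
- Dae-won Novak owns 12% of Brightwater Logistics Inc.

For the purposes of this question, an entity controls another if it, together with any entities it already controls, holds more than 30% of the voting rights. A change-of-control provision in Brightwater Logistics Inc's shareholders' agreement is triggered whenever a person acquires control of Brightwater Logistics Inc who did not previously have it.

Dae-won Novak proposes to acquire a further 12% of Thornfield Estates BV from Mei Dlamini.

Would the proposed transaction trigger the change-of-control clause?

No

The purchase adds only to Dae-won's holdings (Mei's stake shrinks), so Dae-won is the only person who could newly come to control Brightwater.
Dae-won holds 39% of Thornfield, so Dae-won controls Thornfield.
Thornfield and Dae-won together hold 75% + 12% = 87% of Brightwater, so Dae-won controls Brightwater.
So Dae-won already controls Brightwater before the transaction.
After the purchase, Dae-won's direct stake in Thornfield rises to 39% + 12% = 51%, and Mei's stake falls to 49%.
Dae-won controlled Brightwater already, so this is not a new person acquiring control; every other person's position is unchanged or reduced.
No new person acquires control, so the clause is not triggered.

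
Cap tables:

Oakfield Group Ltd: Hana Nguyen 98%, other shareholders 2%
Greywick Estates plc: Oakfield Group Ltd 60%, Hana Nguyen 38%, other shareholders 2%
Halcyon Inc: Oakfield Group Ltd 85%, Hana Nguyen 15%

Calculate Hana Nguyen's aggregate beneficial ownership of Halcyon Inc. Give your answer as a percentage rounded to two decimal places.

98.30%

Hana reaches Halcyon along 2 paths.
Via Oakfield: 98% × 85% = 83.3%.
Direct stake: 15% = 15%.
Total: 83.3% + 15% = 98.3%.
Rounded: 98.30%.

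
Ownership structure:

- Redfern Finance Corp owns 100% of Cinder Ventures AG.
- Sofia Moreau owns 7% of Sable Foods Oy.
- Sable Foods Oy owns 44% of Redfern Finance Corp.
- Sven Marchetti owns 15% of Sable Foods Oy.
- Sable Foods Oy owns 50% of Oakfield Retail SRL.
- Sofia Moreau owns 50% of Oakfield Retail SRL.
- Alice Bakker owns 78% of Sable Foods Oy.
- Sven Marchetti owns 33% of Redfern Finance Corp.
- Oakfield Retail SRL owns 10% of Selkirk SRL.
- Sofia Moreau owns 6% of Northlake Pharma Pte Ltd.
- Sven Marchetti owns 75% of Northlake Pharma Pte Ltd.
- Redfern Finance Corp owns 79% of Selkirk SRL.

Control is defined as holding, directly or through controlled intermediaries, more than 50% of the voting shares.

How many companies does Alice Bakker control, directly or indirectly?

Alice holds 78% of Sable, so Alice controls Sable.
No other company's threshold is met.
Alice controls 1 company.

1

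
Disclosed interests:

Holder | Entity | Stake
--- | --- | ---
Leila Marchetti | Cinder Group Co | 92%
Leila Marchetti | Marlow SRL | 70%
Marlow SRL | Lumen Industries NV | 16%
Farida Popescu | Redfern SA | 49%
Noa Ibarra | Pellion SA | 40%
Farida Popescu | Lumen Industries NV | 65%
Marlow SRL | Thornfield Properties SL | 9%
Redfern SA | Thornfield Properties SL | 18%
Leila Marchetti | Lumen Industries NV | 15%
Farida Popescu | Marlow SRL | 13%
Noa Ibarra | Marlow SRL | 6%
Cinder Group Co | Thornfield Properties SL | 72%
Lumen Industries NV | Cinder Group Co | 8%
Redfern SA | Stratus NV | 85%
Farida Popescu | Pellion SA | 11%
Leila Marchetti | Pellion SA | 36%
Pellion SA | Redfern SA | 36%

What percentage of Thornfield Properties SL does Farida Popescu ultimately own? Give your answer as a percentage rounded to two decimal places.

Farida reaches Thornfield along 5 paths.
Via Pellion → Redfern: 11% × 36% × 18% = 0.7128%.
Via Redfern: 49% × 18% = 8.82%.
Via Lumen → Cinder: 65% × 8% × 72% = 3.744%.
Via Marlow → Lumen → Cinder: 13% × 16% × 8% × 72% = 0.119808%.
Via Marlow: 13% × 9% = 1.17%.
Total: 0.7128% + 8.82% + 3.744% + 0.119808% + 1.17% = 14.566608%.
Rounded: 14.57%.

14.57%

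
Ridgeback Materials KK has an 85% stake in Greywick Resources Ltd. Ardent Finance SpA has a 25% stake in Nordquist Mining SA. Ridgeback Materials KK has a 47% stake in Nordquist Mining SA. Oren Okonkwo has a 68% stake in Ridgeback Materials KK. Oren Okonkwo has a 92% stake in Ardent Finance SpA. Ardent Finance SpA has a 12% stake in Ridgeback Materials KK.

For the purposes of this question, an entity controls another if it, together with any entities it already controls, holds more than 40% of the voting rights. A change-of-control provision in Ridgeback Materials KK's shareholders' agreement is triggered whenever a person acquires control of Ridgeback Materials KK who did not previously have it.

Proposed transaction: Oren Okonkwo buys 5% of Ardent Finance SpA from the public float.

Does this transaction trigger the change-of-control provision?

No

The purchase changes only Oren's holdings, so Oren is the only person who could newly come to control Ridgeback.
Oren holds 92% of Ardent, so Oren controls Ardent.
Oren and Ardent together hold 68% + 12% = 80% of Ridgeback, so Oren controls Ridgeback.
So Oren already controls Ridgeback before the transaction.
After the purchase, Oren's direct stake in Ardent rises to 92% + 5% = 97%.
Oren controlled Ridgeback already, so this is not a new person acquiring control; every other person's position is unchanged or reduced.
No new person acquires control, so the clause is not triggered.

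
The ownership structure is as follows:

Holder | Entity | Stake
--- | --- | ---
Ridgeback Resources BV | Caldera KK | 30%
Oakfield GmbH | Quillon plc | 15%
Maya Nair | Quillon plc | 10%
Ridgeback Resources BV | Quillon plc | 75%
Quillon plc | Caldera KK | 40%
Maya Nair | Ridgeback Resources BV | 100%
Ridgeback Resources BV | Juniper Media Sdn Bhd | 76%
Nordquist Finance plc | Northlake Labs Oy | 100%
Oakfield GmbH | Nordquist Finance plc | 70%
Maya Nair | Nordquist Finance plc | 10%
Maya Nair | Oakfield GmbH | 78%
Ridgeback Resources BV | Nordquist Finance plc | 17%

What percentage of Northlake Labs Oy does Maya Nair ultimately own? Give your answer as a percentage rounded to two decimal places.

Maya reaches Northlake along 3 paths.
Via Nordquist: 10% × 100% = 10%.
Via Oakfield → Nordquist: 78% × 70% × 100% = 54.6%.
Via Ridgeback → Nordquist: 100% × 17% × 100% = 17%.
Total: 10% + 54.6% + 17% = 81.6%.
Rounded: 81.60%.

81.60%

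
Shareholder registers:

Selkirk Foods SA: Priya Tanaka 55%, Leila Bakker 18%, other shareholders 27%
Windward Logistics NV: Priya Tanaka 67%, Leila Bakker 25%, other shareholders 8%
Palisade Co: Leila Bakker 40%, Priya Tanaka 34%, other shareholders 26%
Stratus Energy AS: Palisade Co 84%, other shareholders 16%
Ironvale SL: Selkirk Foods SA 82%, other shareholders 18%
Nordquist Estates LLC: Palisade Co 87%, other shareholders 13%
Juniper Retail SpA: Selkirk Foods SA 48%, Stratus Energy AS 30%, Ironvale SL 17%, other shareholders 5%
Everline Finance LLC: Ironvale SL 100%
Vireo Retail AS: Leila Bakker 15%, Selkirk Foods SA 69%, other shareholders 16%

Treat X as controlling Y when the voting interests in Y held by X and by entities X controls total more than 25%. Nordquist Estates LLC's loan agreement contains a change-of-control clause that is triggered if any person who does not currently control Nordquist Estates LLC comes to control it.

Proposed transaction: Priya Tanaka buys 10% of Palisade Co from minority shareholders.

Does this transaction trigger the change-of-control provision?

The purchase changes only Priya's holdings, so Priya is the only person who could newly come to control Nordquist.
Priya holds 34% of Palisade, so Priya controls Palisade.
Palisade holds 87% of Nordquist, so Priya controls Nordquist.
So Priya already controls Nordquist before the transaction.
After the purchase, Priya's direct stake in Palisade rises to 34% + 10% = 44%.
Priya controlled Nordquist already, so this is not a new person acquiring control; every other person's position is unchanged or reduced.
No new person acquires control, so the clause is not triggered.

No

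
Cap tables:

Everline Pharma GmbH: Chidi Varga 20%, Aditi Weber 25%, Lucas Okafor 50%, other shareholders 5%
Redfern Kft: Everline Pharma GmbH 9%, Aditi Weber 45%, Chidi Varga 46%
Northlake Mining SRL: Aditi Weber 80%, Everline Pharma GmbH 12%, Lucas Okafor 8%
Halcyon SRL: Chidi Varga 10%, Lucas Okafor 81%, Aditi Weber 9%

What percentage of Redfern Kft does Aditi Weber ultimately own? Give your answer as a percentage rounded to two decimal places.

Aditi reaches Redfern along 2 paths.
Via Everline: 25% × 9% = 2.25%.
Direct stake: 45% = 45%.
Total: 2.25% + 45% = 47.25%.

47.25%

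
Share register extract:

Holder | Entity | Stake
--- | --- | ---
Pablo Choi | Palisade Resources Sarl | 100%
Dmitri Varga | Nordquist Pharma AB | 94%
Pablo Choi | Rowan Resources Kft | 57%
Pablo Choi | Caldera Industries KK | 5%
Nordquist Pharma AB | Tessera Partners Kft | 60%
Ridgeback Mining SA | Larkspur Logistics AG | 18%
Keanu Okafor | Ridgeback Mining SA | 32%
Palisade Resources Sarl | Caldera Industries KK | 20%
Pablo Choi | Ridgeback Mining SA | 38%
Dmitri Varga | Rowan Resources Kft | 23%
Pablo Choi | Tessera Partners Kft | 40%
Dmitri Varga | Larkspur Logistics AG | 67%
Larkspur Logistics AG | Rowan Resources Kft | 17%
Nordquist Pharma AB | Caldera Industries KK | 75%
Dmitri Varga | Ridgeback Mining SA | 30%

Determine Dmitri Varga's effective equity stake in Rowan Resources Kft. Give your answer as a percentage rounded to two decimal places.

Dmitri reaches Rowan along 3 paths.
Direct stake: 23% = 23%.
Via Ridgeback → Larkspur: 30% × 18% × 17% = 0.918%.
Via Larkspur: 67% × 17% = 11.39%.
Total: 23% + 0.918% + 11.39% = 35.308%.
Rounded: 35.31%.

35.31%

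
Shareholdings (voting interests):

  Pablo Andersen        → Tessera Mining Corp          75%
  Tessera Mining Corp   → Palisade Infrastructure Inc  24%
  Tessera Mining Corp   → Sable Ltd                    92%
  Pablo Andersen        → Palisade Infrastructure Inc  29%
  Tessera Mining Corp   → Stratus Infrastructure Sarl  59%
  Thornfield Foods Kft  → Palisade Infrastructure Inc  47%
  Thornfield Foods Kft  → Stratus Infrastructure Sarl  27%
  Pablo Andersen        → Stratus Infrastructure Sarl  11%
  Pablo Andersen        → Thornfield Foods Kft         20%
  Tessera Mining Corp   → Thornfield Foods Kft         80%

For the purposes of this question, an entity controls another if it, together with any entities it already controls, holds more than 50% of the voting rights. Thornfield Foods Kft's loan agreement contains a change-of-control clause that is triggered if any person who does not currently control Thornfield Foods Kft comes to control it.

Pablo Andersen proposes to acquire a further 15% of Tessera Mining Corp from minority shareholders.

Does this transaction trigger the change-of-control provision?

The purchase changes only Pablo's holdings, so Pablo is the only person who could newly come to control Thornfield.
Pablo holds 75% of Tessera, so Pablo controls Tessera.
Pablo and Tessera together hold 20% + 80% = 100% of Thornfield, so Pablo controls Thornfield.
So Pablo already controls Thornfield before the transaction.
After the purchase, Pablo's direct stake in Tessera rises to 75% + 15% = 90%.
Pablo controlled Thornfield already, so this is not a new person acquiring control; every other person's position is unchanged or reduced.
No new person acquires control, so the clause is not triggered.

No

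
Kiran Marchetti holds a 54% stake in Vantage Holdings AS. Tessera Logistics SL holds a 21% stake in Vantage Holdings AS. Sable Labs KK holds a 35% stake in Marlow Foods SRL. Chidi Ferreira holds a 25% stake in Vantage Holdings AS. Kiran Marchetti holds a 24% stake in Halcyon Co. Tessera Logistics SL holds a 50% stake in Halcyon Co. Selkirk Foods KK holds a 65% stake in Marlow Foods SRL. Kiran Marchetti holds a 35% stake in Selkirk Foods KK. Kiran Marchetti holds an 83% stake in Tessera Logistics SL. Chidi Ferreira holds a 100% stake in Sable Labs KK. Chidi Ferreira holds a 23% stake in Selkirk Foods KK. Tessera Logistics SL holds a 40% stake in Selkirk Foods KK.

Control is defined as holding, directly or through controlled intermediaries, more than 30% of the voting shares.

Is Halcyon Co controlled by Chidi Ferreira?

No

Chidi holds 100% of Sable, so Chidi controls Sable.
Sable holds 35% of Marlow, so Chidi controls Marlow.
Neither Chidi nor any entity Chidi controls holds any voting interest in Halcyon.
So Chidi does not control Halcyon.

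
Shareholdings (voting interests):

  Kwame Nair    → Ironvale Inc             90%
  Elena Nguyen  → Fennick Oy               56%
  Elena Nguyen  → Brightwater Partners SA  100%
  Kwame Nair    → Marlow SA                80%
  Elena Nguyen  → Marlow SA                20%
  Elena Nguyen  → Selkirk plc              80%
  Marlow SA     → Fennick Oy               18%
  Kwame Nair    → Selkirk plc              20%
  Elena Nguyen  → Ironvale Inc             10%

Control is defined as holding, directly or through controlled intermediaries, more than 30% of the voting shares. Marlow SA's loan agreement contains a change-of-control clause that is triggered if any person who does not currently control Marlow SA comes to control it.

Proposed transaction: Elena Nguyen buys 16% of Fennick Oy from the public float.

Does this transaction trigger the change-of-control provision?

No

The purchase changes only Elena's holdings, so Elena is the only person who could newly come to control Marlow.
Elena holds 100% of Brightwater, so Elena controls Brightwater.
Elena holds 80% of Selkirk, so Elena controls Selkirk.
Elena holds 56% of Fennick, so Elena controls Fennick.
In Marlow, Elena's side holds only 20%, not > 30%.
So before the transaction, Elena does not control Marlow.
After the purchase, Elena's direct stake in Fennick rises to 56% + 16% = 72%.
Elena holds 72% of Fennick, so Elena controls Fennick.
After the transaction, Elena's side holds 20% of Marlow, not > 30%, so Elena still does not control Marlow.
No new person acquires control, so the clause is not triggered.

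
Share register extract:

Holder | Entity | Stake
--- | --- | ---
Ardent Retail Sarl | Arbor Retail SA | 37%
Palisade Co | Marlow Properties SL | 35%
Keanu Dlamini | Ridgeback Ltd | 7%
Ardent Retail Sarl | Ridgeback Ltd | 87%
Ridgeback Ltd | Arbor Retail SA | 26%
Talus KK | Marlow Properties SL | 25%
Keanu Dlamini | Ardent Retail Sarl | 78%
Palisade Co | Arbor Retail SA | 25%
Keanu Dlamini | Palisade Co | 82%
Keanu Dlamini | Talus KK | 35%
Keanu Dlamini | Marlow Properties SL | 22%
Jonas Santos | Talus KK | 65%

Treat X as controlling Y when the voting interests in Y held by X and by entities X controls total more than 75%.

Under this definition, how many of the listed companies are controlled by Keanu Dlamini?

Keanu holds 82% of Palisade, so Keanu controls Palisade.
Keanu holds 78% of Ardent, so Keanu controls Ardent.
Ardent and Keanu together hold 87% + 7% = 94% of Ridgeback, so Keanu controls Ridgeback.
Ardent and Ridgeback and Palisade together hold 37% + 26% + 25% = 88% of Arbor, so Keanu controls Arbor.
No other company's threshold is met.
Keanu controls 4 companies.

4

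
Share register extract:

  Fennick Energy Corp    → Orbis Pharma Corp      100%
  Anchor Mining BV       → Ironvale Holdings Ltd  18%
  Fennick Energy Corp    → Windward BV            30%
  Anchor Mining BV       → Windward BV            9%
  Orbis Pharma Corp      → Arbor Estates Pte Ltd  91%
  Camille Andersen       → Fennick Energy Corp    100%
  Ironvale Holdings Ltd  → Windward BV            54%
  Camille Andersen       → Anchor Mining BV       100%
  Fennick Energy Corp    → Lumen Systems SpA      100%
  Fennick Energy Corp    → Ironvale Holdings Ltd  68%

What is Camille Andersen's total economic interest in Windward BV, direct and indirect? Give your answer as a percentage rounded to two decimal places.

85.44%

Camille reaches Windward along 4 paths.
Via Fennick: 100% × 30% = 30%.
Via Fennick → Ironvale: 100% × 68% × 54% = 36.72%.
Via Anchor → Ironvale: 100% × 18% × 54% = 9.72%.
Via Anchor: 100% × 9% = 9%.
Total: 30% + 36.72% + 9.72% + 9% = 85.44%.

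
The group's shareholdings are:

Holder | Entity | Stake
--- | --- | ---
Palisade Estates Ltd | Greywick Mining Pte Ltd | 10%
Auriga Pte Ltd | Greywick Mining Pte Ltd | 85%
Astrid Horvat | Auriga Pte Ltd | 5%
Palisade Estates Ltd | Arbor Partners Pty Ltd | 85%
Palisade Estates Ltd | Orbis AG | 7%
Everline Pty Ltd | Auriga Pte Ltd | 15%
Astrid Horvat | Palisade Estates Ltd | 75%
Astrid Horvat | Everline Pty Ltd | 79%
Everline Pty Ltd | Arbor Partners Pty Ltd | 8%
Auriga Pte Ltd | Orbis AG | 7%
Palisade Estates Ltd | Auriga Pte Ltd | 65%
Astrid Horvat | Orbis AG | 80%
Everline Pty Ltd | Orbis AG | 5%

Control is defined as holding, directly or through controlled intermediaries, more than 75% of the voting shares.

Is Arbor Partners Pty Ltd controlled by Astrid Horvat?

Astrid holds 79% of Everline, so Astrid controls Everline.
Everline and Astrid together hold 5% + 80% = 85% of Orbis, so Astrid controls Orbis.
In Arbor, Astrid's side holds only 8%, not > 75%.
So Astrid does not control Arbor.

No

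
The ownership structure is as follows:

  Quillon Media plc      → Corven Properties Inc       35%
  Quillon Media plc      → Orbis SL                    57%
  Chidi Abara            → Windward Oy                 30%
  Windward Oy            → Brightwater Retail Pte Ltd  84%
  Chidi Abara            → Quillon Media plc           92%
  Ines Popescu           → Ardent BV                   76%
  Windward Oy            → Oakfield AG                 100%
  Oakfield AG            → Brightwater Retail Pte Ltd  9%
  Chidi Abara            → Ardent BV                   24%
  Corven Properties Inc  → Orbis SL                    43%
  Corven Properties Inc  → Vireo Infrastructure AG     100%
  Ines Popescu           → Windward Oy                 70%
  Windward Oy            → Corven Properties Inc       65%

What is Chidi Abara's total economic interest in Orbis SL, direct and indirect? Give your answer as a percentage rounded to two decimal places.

Chidi reaches Orbis along 3 paths.
Via Quillon → Corven: 92% × 35% × 43% = 13.846%.
Via Windward → Corven: 30% × 65% × 43% = 8.385%.
Via Quillon: 92% × 57% = 52.44%.
Total: 13.846% + 8.385% + 52.44% = 74.671%.
Rounded: 74.67%.

74.67%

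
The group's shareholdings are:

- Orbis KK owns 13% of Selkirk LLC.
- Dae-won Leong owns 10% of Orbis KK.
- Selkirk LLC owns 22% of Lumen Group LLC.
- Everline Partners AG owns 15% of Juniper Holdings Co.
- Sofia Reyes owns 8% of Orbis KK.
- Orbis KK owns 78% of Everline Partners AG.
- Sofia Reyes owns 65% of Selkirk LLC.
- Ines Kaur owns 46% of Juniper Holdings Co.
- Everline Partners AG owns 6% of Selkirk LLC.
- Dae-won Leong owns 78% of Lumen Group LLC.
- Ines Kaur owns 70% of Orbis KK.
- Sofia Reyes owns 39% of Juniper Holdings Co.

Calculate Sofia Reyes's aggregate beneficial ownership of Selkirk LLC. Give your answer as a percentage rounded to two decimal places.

66.41%

Sofia reaches Selkirk along 3 paths.
Direct stake: 65% = 65%.
Via Orbis: 8% × 13% = 1.04%.
Via Orbis → Everline: 8% × 78% × 6% = 0.3744%.
Total: 65% + 1.04% + 0.3744% = 66.4144%.
Rounded: 66.41%.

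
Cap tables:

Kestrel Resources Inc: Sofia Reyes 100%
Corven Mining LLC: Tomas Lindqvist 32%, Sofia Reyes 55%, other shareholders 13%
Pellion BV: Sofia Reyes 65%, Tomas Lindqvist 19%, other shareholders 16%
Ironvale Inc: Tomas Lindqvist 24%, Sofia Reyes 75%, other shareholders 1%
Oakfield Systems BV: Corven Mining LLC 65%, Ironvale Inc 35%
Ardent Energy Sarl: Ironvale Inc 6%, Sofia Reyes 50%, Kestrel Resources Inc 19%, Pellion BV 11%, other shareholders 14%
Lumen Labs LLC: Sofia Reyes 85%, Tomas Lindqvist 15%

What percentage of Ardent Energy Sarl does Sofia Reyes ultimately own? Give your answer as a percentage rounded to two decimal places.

80.65%

Sofia reaches Ardent along 4 paths.
Via Ironvale: 75% × 6% = 4.5%.
Direct stake: 50% = 50%.
Via Kestrel: 100% × 19% = 19%.
Via Pellion: 65% × 11% = 7.15%.
Total: 4.5% + 50% + 19% + 7.15% = 80.65%.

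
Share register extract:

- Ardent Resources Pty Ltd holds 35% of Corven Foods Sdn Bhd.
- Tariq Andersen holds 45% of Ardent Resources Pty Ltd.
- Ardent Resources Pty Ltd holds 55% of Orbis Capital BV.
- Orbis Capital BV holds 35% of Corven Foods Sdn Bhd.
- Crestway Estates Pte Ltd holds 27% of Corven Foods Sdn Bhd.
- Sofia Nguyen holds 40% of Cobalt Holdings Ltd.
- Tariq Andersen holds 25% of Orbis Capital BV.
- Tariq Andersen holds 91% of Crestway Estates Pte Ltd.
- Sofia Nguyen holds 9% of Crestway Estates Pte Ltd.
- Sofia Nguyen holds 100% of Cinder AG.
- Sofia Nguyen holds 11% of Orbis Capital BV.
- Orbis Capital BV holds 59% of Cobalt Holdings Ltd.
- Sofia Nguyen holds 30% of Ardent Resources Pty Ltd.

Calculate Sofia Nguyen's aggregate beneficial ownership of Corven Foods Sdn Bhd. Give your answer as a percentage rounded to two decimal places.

Sofia reaches Corven along 4 paths.
Via Crestway: 9% × 27% = 2.43%.
Via Ardent: 30% × 35% = 10.5%.
Via Ardent → Orbis: 30% × 55% × 35% = 5.775%.
Via Orbis: 11% × 35% = 3.85%.
Total: 2.43% + 10.5% + 5.775% + 3.85% = 22.555%.
Rounded: 22.56%.

22.56%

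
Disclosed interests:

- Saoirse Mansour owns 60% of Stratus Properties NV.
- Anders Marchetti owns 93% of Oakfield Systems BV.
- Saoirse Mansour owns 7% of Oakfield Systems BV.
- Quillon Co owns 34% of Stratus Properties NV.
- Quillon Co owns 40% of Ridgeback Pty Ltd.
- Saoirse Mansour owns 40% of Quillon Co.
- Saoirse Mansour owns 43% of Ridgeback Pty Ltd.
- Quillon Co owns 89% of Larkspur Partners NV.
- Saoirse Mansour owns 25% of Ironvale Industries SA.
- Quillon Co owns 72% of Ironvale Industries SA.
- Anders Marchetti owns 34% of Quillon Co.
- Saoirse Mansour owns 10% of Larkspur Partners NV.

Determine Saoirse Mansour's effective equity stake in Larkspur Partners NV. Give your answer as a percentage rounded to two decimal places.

45.60%

Saoirse reaches Larkspur along 2 paths.
Direct stake: 10% = 10%.
Via Quillon: 40% × 89% = 35.6%.
Total: 10% + 35.6% = 45.6%.
Rounded: 45.60%.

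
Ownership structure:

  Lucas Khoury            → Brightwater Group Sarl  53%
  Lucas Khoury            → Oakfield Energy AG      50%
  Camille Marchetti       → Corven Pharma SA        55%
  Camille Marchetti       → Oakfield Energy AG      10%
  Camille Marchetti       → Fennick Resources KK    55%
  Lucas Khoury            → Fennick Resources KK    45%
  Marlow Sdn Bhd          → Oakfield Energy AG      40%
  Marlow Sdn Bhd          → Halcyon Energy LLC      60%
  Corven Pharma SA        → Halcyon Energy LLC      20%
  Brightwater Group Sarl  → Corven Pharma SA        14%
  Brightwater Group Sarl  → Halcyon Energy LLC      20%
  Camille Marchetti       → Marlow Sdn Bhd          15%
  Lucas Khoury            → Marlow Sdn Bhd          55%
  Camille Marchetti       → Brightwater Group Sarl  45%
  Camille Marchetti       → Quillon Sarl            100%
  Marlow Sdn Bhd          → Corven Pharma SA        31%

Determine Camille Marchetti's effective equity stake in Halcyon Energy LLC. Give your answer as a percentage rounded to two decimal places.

31.19%

Camille reaches Halcyon along 5 paths.
Via Brightwater: 45% × 20% = 9%.
Via Brightwater → Corven: 45% × 14% × 20% = 1.26%.
Via Marlow → Corven: 15% × 31% × 20% = 0.93%.
Via Corven: 55% × 20% = 11%.
Via Marlow: 15% × 60% = 9%.
Total: 9% + 1.26% + 0.93% + 11% + 9% = 31.19%.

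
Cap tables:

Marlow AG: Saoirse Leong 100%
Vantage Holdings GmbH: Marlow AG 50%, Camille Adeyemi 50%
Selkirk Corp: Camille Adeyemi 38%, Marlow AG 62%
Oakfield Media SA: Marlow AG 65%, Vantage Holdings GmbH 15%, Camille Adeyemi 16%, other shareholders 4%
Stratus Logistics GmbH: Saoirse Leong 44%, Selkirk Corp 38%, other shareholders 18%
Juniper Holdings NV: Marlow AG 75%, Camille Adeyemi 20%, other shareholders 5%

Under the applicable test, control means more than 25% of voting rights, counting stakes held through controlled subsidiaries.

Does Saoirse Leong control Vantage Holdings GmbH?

Yes

Saoirse holds 100% of Marlow, so Saoirse controls Marlow.
Marlow holds 50% of Vantage, so Saoirse controls Vantage.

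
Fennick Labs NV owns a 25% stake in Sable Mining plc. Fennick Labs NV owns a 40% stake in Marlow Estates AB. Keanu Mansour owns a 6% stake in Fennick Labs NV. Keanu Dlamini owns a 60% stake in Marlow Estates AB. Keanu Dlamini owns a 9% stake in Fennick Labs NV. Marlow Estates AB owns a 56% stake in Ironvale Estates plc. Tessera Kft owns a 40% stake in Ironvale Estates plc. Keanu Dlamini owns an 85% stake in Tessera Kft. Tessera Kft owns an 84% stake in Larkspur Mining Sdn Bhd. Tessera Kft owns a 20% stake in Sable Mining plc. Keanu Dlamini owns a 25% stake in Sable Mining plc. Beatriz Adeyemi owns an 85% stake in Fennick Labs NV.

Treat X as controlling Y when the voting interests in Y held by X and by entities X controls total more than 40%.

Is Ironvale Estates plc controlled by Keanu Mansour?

Keanu Mansour's largest direct stake is 6% in Fennick, which does not meet the threshold, so Keanu Mansour controls no company.
Neither Keanu Mansour nor any entity Keanu Mansour controls holds any voting interest in Ironvale.
So Keanu Mansour does not control Ironvale.

No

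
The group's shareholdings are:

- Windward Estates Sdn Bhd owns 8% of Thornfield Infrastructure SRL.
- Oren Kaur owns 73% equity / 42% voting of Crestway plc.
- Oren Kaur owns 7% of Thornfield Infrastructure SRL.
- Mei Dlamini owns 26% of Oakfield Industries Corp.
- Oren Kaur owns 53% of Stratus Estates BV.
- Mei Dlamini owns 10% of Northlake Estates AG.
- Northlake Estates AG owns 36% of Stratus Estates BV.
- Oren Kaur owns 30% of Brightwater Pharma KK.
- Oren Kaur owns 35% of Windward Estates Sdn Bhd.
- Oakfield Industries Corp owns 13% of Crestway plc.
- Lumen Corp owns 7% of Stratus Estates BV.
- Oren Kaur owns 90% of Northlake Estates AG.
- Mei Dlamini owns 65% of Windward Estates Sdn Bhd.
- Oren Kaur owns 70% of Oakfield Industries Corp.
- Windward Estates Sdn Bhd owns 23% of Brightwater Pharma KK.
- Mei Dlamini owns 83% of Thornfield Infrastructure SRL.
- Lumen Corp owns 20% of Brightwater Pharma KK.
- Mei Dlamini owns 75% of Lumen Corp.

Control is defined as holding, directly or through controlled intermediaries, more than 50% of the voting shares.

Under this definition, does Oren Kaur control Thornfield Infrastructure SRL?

No

Oren holds 90% of Northlake, so Oren controls Northlake.
Oren holds 70% of Oakfield, so Oren controls Oakfield.
Oren and Oakfield together hold 42% + 13% = 55% of Crestway, so Oren controls Crestway.
Oren and Northlake together hold 53% + 36% = 89% of Stratus, so Oren controls Stratus.
In Thornfield, Oren's side holds only 7%, not > 50%.
So Oren does not control Thornfield.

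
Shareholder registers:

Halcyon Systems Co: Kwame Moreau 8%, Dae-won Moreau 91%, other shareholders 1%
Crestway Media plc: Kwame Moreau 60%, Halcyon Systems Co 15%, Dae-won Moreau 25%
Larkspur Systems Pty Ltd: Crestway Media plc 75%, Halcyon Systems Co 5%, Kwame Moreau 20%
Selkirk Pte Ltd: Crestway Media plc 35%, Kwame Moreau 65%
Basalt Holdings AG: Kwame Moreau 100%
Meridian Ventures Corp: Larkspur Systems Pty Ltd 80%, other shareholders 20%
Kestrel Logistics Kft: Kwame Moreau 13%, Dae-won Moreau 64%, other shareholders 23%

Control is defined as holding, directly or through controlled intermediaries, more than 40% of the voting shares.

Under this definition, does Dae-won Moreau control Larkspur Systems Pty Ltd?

No

Dae-won holds 91% of Halcyon, so Dae-won controls Halcyon.
Dae-won holds 64% of Kestrel, so Dae-won controls Kestrel.
In Larkspur, Dae-won's side holds only 5%, not > 40%.
So Dae-won does not control Larkspur.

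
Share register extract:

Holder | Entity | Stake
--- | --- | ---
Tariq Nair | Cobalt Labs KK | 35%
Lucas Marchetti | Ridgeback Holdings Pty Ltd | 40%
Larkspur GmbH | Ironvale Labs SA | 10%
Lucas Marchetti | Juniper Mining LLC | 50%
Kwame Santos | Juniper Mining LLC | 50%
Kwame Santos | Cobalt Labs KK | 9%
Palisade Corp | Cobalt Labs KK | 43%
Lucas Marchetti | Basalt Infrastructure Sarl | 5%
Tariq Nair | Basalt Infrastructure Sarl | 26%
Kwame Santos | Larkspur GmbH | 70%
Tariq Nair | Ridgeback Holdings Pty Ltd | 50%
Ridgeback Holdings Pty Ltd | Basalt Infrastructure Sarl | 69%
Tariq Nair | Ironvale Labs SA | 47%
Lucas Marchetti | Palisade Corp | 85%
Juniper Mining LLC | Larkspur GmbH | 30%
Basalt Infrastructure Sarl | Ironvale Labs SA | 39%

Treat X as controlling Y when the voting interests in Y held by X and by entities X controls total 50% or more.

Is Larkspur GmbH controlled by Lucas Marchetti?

No

Lucas holds 85% of Palisade, so Lucas controls Palisade.
Lucas holds 50% of Juniper, so Lucas controls Juniper.
In Larkspur, Lucas's side holds only 30%, not ≥ 50%.
So Lucas does not control Larkspur.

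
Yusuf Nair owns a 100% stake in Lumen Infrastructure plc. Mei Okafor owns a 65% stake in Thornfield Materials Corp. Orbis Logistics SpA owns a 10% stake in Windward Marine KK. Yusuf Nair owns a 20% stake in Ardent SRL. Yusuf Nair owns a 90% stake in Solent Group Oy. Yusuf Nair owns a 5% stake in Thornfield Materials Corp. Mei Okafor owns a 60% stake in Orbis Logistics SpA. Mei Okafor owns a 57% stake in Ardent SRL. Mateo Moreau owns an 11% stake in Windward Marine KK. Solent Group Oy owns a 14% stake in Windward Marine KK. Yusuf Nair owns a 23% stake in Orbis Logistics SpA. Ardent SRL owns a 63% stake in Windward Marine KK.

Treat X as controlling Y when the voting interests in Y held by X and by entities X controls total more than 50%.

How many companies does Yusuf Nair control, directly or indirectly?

Yusuf holds 100% of Lumen, so Yusuf controls Lumen.
Yusuf holds 90% of Solent, so Yusuf controls Solent.
No other company's threshold is met.
Yusuf controls 2 companies.

2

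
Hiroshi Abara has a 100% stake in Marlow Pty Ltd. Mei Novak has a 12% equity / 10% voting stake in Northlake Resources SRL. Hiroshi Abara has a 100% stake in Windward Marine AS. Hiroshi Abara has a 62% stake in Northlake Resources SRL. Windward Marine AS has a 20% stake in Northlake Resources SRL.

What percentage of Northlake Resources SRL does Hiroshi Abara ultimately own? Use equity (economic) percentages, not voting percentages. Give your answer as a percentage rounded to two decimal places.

82.00%

Hiroshi reaches Northlake along 2 paths.
Via Windward: 100% × 20% = 20%.
Direct stake: 62% = 62%.
Total: 20% + 62% = 82%.
Rounded: 82.00%.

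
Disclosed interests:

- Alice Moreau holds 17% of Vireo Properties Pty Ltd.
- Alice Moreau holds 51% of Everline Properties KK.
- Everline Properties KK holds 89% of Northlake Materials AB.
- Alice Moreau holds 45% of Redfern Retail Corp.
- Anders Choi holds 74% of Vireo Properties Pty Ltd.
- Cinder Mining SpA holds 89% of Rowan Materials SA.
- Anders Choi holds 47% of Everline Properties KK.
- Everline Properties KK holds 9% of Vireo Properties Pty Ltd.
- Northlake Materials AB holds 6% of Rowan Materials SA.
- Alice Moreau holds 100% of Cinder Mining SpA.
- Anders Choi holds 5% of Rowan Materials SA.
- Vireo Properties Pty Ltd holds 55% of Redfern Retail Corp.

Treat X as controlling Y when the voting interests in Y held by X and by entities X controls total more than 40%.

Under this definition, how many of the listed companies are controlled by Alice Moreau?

5

Alice holds 100% of Cinder, so Alice controls Cinder.
Alice holds 51% of Everline, so Alice controls Everline.
Everline holds 89% of Northlake, so Alice controls Northlake.
Northlake and Cinder together hold 6% + 89% = 95% of Rowan, so Alice controls Rowan.
Alice holds 45% of Redfern, so Alice controls Redfern.
No other company's threshold is met.
Alice controls 5 companies.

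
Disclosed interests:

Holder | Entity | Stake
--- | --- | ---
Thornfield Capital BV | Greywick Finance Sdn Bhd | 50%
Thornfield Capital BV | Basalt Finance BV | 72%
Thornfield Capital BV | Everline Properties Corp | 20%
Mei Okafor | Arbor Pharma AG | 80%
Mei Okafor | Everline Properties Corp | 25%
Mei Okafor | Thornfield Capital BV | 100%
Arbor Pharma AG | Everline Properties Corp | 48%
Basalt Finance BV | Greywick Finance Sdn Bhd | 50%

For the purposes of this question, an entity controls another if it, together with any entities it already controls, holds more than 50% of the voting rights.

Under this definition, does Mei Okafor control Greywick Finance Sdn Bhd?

Yes

Mei holds 100% of Thornfield, so Mei controls Thornfield.
Thornfield holds 72% of Basalt, so Mei controls Basalt.
Thornfield and Basalt together hold 50% + 50% = 100% of Greywick, so Mei controls Greywick.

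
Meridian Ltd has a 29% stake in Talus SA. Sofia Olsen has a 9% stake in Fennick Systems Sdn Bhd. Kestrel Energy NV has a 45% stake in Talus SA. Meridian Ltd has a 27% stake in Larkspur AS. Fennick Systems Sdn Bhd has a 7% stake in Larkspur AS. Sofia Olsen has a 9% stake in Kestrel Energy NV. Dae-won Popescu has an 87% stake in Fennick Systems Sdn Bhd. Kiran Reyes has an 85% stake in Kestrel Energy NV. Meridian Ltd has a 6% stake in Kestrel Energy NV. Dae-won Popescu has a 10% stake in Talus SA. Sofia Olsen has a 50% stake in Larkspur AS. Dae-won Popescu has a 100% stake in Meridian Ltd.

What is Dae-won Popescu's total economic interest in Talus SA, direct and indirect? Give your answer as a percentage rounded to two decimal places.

41.70%

Dae-won reaches Talus along 3 paths.
Direct stake: 10% = 10%.
Via Meridian: 100% × 29% = 29%.
Via Meridian → Kestrel: 100% × 6% × 45% = 2.7%.
Total: 10% + 29% + 2.7% = 41.7%.
Rounded: 41.70%.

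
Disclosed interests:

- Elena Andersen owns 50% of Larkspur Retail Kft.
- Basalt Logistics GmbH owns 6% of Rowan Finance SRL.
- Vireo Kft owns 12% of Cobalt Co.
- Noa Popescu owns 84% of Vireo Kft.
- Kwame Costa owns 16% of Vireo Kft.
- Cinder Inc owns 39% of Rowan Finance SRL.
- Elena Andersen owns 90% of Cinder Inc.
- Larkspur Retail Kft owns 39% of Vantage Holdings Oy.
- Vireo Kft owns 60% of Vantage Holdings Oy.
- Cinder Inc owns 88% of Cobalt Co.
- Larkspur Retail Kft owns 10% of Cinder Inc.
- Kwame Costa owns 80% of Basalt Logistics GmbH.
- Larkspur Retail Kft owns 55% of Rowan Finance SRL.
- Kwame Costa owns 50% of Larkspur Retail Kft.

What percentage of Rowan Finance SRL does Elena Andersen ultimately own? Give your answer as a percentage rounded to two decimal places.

Elena reaches Rowan along 3 paths.
Via Larkspur: 50% × 55% = 27.5%.
Via Cinder: 90% × 39% = 35.1%.
Via Larkspur → Cinder: 50% × 10% × 39% = 1.95%.
Total: 27.5% + 35.1% + 1.95% = 64.55%.

64.55%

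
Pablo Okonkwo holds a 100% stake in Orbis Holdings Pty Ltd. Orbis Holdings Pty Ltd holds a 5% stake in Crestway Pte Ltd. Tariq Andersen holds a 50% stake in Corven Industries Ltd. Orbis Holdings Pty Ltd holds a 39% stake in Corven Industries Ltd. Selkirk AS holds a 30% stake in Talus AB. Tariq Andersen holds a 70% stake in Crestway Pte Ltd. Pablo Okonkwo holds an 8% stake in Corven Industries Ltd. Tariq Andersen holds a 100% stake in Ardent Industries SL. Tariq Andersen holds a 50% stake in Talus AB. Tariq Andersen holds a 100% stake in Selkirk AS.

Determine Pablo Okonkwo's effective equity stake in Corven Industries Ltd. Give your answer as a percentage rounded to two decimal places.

Pablo reaches Corven along 2 paths.
Via Orbis: 100% × 39% = 39%.
Direct stake: 8% = 8%.
Total: 39% + 8% = 47%.
Rounded: 47.00%.

47.00%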